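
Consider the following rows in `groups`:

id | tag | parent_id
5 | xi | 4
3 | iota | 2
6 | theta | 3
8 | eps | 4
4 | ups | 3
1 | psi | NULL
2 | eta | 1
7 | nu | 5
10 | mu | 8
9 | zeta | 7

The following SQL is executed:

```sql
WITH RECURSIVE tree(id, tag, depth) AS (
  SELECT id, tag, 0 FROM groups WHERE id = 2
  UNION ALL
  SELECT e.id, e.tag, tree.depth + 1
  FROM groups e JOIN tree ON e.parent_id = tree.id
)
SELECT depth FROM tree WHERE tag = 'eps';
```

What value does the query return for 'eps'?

Base: id=2 (eta) at depth 0.
Iteration 1: rows with parent_id in {2} -> iota (id 3, depth 1).
Iteration 2: rows with parent_id in {3} -> ups (id 4, depth 2), theta (id 6, depth 2).
Iteration 3: rows with parent_id in {4,6} -> xi (id 5, depth 3), eps (id 8, depth 3).
Iteration 4: rows with parent_id in {5,8} -> nu (id 7, depth 4), mu (id 10, depth 4).
Iteration 5: rows with parent_id in {7,10} -> zeta (id 9, depth 5).
Iteration 6: no rows with parent_id in {9}; recursion stops.

3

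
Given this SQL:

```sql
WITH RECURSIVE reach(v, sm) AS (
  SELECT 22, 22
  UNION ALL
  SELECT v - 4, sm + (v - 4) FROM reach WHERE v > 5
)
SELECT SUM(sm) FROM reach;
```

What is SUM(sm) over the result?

Base: v=22, sm=22.
Iteration 1: 22 > 5 holds -> v = 22 - 4 = 18, sm = 22 + 18 = 40.
Iteration 2: 18 > 5 holds -> v = 18 - 4 = 14, sm = 40 + 14 = 54.
Iteration 3: 14 > 5 holds -> v = 14 - 4 = 10, sm = 54 + 10 = 64.
Iteration 4: 10 > 5 holds -> v = 10 - 4 = 6, sm = 64 + 6 = 70.
Iteration 5: 6 > 5 holds -> v = 6 - 4 = 2, sm = 70 + 2 = 72.
Iteration 6: 2 > 5 fails; recursion stops.
SUM(sm) = 22 + 40 + 54 + 64 + 70 + 72 = 322.

322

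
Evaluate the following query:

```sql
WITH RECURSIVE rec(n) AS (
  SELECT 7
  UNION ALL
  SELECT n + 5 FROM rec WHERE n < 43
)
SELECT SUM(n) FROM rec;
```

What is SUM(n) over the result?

243

Base: n=7.
Iteration 1: 7 < 43 holds -> n = 7 + 5 = 12.
Iteration 2: 12 < 43 holds -> n = 12 + 5 = 17.
Iteration 3: 17 < 43 holds -> n = 17 + 5 = 22.
Iteration 4: 22 < 43 holds -> n = 22 + 5 = 27.
Iteration 5: 27 < 43 holds -> n = 27 + 5 = 32.
Iteration 6: 32 < 43 holds -> n = 32 + 5 = 37.
Iteration 7: 37 < 43 holds -> n = 37 + 5 = 42.
Iteration 8: 42 < 43 holds -> n = 42 + 5 = 47.
Iteration 9: 47 < 43 fails; recursion stops.
SUM(n) = 7 + 12 + 17 + 22 + 27 + 32 + 37 + 42 + 47 = 243.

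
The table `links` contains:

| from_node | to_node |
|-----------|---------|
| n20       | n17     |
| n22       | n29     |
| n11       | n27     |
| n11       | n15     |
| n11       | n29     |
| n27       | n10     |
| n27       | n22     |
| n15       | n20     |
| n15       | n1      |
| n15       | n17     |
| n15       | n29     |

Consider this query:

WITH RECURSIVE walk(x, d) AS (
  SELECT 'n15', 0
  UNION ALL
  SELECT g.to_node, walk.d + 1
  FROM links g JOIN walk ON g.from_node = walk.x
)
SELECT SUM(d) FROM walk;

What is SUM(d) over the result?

6

Base: (n15, d=0).
Iteration 1: edges from {n15} -> (n1, d=1), (n17, d=1), (n20, d=1), (n29, d=1).
Iteration 2: edges from {n1,n17,n20,n29} -> (n17, d=2).
Iteration 3: no outgoing edges from {n17}; recursion stops.
SUM(d) = 0 + 1 + 1 + 1 + 1 + 2 = 6.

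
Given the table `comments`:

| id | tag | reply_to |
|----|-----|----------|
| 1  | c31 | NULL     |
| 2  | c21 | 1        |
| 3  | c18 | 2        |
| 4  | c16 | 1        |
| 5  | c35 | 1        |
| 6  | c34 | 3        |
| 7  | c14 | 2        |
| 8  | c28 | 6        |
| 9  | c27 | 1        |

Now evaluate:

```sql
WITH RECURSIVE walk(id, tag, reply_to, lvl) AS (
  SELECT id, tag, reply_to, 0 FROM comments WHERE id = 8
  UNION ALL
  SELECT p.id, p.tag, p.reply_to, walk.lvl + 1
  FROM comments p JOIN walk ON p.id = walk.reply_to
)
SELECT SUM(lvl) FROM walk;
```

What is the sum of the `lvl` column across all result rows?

10

Base: id=8 (c28), reply_to=6, lvl 0.
Iteration 1: join on id=6 -> c34 (id 6, reply_to=3, lvl 1).
Iteration 2: join on id=3 -> c18 (id 3, reply_to=2, lvl 2).
Iteration 3: join on id=2 -> c21 (id 2, reply_to=1, lvl 3).
Iteration 4: join on id=1 -> c31 (id 1, reply_to=NULL, lvl 4).
Iteration 5: reply_to is NULL; no match; recursion stops.
SUM(lvl) = 0 + 1 + 2 + 3 + 4 = 10.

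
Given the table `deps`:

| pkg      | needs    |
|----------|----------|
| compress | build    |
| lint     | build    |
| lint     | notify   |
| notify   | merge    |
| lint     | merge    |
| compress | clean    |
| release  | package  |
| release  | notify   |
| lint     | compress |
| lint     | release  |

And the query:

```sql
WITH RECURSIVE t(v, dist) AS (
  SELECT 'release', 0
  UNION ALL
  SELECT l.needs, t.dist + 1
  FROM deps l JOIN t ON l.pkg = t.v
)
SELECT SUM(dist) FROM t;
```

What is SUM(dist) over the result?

Base: (release, dist=0).
Iteration 1: edges from {release} -> (notify, dist=1), (package, dist=1).
Iteration 2: edges from {notify,package} -> (merge, dist=2).
Iteration 3: no outgoing edges from {merge}; recursion stops.
SUM(dist) = 0 + 1 + 1 + 2 = 4.

4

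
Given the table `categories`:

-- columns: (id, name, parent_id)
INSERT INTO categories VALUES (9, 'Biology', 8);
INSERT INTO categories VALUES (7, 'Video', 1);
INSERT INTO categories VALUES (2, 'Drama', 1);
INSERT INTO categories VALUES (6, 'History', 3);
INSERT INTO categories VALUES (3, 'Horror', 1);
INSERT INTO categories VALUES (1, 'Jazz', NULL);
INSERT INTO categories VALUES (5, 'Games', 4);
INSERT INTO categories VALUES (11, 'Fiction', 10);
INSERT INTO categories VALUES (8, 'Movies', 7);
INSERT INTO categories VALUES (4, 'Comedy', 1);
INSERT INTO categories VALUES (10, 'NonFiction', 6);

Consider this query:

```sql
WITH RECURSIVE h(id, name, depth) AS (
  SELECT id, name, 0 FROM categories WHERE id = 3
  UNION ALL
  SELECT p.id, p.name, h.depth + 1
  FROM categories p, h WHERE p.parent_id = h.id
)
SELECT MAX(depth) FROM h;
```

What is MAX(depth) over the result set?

Base: id=3 (Horror) at depth 0.
Iteration 1: rows with parent_id in {3} -> History (id 6, depth 1).
Iteration 2: rows with parent_id in {6} -> NonFiction (id 10, depth 2).
Iteration 3: rows with parent_id in {10} -> Fiction (id 11, depth 3).
Iteration 4: no rows with parent_id in {11}; recursion stops.
depth values: 0, 1, 2, 3; the maximum is 3.

3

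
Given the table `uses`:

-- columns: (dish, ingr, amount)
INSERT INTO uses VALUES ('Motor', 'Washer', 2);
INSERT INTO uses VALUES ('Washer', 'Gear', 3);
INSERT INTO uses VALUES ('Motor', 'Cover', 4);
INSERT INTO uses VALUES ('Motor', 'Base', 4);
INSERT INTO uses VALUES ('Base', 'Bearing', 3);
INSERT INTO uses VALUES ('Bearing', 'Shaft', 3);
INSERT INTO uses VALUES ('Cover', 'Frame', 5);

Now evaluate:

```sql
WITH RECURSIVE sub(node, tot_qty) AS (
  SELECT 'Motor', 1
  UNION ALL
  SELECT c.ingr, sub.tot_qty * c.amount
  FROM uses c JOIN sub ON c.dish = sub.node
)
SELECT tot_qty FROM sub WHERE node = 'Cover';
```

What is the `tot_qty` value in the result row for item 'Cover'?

Base: (Motor, tot_qty=1).
Iteration 1: components of {Motor} -> Base = 1*4 = 4, Cover = 1*4 = 4, Washer = 1*2 = 2.
Iteration 2: components of {Base,Cover,Washer} -> Bearing = 4*3 = 12, Frame = 4*5 = 20, Gear = 2*3 = 6.
Iteration 3: components of {Bearing,Frame,Gear} -> Shaft = 12*3 = 36.
Iteration 4: no further components; recursion stops.

4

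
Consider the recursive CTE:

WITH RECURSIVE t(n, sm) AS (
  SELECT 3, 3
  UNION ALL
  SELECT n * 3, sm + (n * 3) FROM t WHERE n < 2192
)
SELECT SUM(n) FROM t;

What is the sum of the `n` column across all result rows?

Base: n=3, sm=3.
Iteration 1: 3 < 2192 holds -> n = 3 * 3 = 9, sm = 3 + 9 = 12.
Iteration 2: 9 < 2192 holds -> n = 9 * 3 = 27, sm = 12 + 27 = 39.
Iteration 3: 27 < 2192 holds -> n = 27 * 3 = 81, sm = 39 + 81 = 120.
Iteration 4: 81 < 2192 holds -> n = 81 * 3 = 243, sm = 120 + 243 = 363.
Iteration 5: 243 < 2192 holds -> n = 243 * 3 = 729, sm = 363 + 729 = 1092.
Iteration 6: 729 < 2192 holds -> n = 729 * 3 = 2187, sm = 1092 + 2187 = 3279.
Iteration 7: 2187 < 2192 holds -> n = 2187 * 3 = 6561, sm = 3279 + 6561 = 9840.
Iteration 8: 6561 < 2192 fails; recursion stops.
SUM(n) = 3 + 9 + 27 + 81 + 243 + 729 + 2187 + 6561 = 9840.

9840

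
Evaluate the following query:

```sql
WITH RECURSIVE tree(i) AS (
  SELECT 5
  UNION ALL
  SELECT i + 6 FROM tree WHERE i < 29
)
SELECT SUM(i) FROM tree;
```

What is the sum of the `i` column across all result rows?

Base: i=5.
Iteration 1: 5 < 29 holds -> i = 5 + 6 = 11.
Iteration 2: 11 < 29 holds -> i = 11 + 6 = 17.
Iteration 3: 17 < 29 holds -> i = 17 + 6 = 23.
Iteration 4: 23 < 29 holds -> i = 23 + 6 = 29.
Iteration 5: 29 < 29 fails; recursion stops.
SUM(i) = 5 + 11 + 17 + 23 + 29 = 85.

85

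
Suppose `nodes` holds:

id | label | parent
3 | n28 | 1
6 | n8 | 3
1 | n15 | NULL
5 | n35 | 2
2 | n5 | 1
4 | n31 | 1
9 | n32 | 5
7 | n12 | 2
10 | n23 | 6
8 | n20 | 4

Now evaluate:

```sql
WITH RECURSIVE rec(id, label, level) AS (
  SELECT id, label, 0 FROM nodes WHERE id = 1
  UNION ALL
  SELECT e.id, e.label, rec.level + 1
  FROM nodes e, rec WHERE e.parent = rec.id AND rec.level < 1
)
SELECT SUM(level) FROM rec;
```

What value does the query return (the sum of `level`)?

3

Base: id=1 (n15) at level 0.
Iteration 1: rows with parent in {1} -> n5 (id 2, level 1), n28 (id 3, level 1), n31 (id 4, level 1).
Iteration 2: level < 1 fails for all current rows; recursion stops.
SUM(level) = 0 + 1 + 1 + 1 = 3.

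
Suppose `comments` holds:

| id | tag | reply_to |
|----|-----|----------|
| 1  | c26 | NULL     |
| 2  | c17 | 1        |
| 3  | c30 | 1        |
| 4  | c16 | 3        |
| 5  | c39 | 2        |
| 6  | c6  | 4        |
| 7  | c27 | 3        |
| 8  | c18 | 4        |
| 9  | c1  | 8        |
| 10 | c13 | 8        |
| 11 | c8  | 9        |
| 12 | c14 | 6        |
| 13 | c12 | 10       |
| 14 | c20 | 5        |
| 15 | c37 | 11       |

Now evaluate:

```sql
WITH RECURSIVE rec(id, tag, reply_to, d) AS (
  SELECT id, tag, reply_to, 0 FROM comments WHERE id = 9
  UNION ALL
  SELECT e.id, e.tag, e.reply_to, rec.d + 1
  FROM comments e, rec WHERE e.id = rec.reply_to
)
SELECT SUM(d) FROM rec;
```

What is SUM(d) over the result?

10

Base: id=9 (c1), reply_to=8, d 0.
Iteration 1: join on id=8 -> c18 (id 8, reply_to=4, d 1).
Iteration 2: join on id=4 -> c16 (id 4, reply_to=3, d 2).
Iteration 3: join on id=3 -> c30 (id 3, reply_to=1, d 3).
Iteration 4: join on id=1 -> c26 (id 1, reply_to=NULL, d 4).
Iteration 5: reply_to is NULL; no match; recursion stops.
SUM(d) = 0 + 1 + 2 + 3 + 4 = 10.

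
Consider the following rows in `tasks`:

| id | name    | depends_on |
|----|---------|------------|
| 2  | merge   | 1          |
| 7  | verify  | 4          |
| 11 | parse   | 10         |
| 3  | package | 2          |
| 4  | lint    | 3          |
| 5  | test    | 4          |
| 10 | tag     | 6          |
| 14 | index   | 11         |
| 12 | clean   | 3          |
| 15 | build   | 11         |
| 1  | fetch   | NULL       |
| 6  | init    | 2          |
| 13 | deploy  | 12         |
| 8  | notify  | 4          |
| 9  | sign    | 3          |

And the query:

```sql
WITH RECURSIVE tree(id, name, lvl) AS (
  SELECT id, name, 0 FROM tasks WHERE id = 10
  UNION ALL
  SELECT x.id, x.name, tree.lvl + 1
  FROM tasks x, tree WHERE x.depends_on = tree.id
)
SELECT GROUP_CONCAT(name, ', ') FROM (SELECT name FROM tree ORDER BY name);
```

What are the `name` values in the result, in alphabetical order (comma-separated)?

Base: id=10 (tag) at lvl 0.
Iteration 1: rows with depends_on in {10} -> parse (id 11, lvl 1).
Iteration 2: rows with depends_on in {11} -> index (id 14, lvl 2), build (id 15, lvl 2).
Iteration 3: no rows with depends_on in {14,15}; recursion stops.

build, index, parse, tag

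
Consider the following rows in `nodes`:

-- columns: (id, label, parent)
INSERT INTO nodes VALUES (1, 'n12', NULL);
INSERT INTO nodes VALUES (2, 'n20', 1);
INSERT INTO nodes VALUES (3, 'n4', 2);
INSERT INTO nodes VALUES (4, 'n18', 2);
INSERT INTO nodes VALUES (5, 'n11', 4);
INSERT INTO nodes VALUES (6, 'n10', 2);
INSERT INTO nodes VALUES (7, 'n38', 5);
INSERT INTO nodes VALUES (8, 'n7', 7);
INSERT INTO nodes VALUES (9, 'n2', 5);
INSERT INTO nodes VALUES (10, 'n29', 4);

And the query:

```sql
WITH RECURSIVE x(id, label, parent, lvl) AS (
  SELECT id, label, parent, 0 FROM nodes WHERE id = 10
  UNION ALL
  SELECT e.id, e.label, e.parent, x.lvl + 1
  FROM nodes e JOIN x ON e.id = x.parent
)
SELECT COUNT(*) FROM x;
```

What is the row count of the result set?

Base: id=10 (n29), parent=4, lvl 0.
Iteration 1: join on id=4 -> n18 (id 4, parent=2, lvl 1).
Iteration 2: join on id=2 -> n20 (id 2, parent=1, lvl 2).
Iteration 3: join on id=1 -> n12 (id 1, parent=NULL, lvl 3).
Iteration 4: parent is NULL; no match; recursion stops.
Total rows emitted: 4.

4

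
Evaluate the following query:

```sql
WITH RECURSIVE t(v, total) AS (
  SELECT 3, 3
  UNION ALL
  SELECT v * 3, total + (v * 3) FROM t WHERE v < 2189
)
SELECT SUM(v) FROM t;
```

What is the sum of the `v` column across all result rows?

Base: v=3, total=3.
Iteration 1: 3 < 2189 holds -> v = 3 * 3 = 9, total = 3 + 9 = 12.
Iteration 2: 9 < 2189 holds -> v = 9 * 3 = 27, total = 12 + 27 = 39.
Iteration 3: 27 < 2189 holds -> v = 27 * 3 = 81, total = 39 + 81 = 120.
Iteration 4: 81 < 2189 holds -> v = 81 * 3 = 243, total = 120 + 243 = 363.
Iteration 5: 243 < 2189 holds -> v = 243 * 3 = 729, total = 363 + 729 = 1092.
Iteration 6: 729 < 2189 holds -> v = 729 * 3 = 2187, total = 1092 + 2187 = 3279.
Iteration 7: 2187 < 2189 holds -> v = 2187 * 3 = 6561, total = 3279 + 6561 = 9840.
Iteration 8: 6561 < 2189 fails; recursion stops.
SUM(v) = 3 + 9 + 27 + 81 + 243 + 729 + 2187 + 6561 = 9840.

9840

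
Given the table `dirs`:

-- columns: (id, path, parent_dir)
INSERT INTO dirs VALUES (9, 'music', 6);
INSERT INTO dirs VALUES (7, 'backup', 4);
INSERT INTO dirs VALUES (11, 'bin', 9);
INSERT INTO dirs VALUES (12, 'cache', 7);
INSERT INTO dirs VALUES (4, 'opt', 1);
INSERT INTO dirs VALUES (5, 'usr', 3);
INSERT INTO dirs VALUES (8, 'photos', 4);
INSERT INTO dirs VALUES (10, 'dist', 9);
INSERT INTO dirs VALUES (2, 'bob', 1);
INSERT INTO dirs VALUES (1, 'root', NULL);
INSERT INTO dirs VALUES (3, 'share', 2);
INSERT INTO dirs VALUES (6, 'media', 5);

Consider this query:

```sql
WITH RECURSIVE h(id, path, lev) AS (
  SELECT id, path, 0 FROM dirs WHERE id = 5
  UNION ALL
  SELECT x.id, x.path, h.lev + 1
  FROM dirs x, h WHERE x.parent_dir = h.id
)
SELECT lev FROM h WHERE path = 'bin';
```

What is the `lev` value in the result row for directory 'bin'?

3

Base: id=5 (usr) at lev 0.
Iteration 1: rows with parent_dir in {5} -> media (id 6, lev 1).
Iteration 2: rows with parent_dir in {6} -> music (id 9, lev 2).
Iteration 3: rows with parent_dir in {9} -> dist (id 10, lev 3), bin (id 11, lev 3).
Iteration 4: no rows with parent_dir in {10,11}; recursion stops.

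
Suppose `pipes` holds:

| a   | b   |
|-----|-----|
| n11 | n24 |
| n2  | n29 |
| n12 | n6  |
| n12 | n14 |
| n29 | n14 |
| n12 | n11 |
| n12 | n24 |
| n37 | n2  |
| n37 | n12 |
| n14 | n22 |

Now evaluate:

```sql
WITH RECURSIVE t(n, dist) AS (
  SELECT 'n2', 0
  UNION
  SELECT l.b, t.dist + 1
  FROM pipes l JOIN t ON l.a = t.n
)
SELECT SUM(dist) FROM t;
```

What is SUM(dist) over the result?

Base: (n2, dist=0).
Iteration 1: edges from {n2} -> (n29, dist=1).
Iteration 2: edges from {n29} -> (n14, dist=2).
Iteration 3: edges from {n14} -> (n22, dist=3).
Iteration 4: no outgoing edges from {n22}; recursion stops.
SUM(dist) = 0 + 1 + 2 + 3 = 6.

6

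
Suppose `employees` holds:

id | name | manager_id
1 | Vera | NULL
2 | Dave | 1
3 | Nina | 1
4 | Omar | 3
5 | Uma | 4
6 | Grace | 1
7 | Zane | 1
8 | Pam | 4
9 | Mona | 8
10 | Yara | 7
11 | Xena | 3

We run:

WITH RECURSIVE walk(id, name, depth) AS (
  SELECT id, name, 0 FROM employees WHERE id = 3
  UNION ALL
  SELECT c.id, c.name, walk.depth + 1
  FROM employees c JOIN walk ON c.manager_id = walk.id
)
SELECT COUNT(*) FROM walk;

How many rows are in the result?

6

Base: id=3 (Nina) at depth 0.
Iteration 1: rows with manager_id in {3} -> Omar (id 4, depth 1), Xena (id 11, depth 1).
Iteration 2: rows with manager_id in {4,11} -> Uma (id 5, depth 2), Pam (id 8, depth 2).
Iteration 3: rows with manager_id in {5,8} -> Mona (id 9, depth 3).
Iteration 4: no rows with manager_id in {9}; recursion stops.
Total rows emitted: 6.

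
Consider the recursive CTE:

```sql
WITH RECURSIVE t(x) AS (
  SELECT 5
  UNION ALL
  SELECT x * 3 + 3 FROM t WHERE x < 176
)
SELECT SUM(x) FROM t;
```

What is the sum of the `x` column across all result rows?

Base: x=5.
Iteration 1: 5 < 176 holds -> x = 5 * 3 + 3 = 18.
Iteration 2: 18 < 176 holds -> x = 18 * 3 + 3 = 57.
Iteration 3: 57 < 176 holds -> x = 57 * 3 + 3 = 174.
Iteration 4: 174 < 176 holds -> x = 174 * 3 + 3 = 525.
Iteration 5: 525 < 176 fails; recursion stops.
SUM(x) = 5 + 18 + 57 + 174 + 525 = 779.

779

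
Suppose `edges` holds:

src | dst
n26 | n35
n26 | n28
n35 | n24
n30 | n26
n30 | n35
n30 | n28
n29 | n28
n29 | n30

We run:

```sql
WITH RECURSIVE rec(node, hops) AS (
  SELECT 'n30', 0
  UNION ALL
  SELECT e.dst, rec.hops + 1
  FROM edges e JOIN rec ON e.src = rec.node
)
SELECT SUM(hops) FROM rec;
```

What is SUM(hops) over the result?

Base: (n30, hops=0).
Iteration 1: edges from {n30} -> (n26, hops=1), (n28, hops=1), (n35, hops=1).
Iteration 2: edges from {n26,n28,n35} -> (n24, hops=2), (n28, hops=2), (n35, hops=2).
Iteration 3: edges from {n24,n28,n35} -> (n24, hops=3).
Iteration 4: no outgoing edges from {n24}; recursion stops.
SUM(hops) = 0 + 1 + 1 + 1 + 2 + 2 + 2 + 3 = 12.

12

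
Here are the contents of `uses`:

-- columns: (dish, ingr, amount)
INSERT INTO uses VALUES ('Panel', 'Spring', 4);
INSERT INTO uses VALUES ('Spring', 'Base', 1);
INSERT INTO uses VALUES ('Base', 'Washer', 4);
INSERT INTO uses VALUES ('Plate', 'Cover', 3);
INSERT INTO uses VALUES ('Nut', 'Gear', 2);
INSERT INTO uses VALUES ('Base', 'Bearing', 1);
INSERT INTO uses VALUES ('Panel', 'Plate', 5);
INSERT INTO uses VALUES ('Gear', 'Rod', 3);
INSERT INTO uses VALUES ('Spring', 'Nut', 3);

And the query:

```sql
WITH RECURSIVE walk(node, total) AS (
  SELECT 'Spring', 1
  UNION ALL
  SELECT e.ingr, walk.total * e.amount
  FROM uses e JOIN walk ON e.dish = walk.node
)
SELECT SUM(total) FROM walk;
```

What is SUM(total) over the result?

Base: (Spring, total=1).
Iteration 1: components of {Spring} -> Base = 1*1 = 1, Nut = 1*3 = 3.
Iteration 2: components of {Base,Nut} -> Bearing = 1*1 = 1, Gear = 3*2 = 6, Washer = 1*4 = 4.
Iteration 3: components of {Bearing,Gear,Washer} -> Rod = 6*3 = 18.
Iteration 4: no further components; recursion stops.
SUM(total) = 1 + 3 + 1 + 6 + 1 + 4 + 18 = 34.

34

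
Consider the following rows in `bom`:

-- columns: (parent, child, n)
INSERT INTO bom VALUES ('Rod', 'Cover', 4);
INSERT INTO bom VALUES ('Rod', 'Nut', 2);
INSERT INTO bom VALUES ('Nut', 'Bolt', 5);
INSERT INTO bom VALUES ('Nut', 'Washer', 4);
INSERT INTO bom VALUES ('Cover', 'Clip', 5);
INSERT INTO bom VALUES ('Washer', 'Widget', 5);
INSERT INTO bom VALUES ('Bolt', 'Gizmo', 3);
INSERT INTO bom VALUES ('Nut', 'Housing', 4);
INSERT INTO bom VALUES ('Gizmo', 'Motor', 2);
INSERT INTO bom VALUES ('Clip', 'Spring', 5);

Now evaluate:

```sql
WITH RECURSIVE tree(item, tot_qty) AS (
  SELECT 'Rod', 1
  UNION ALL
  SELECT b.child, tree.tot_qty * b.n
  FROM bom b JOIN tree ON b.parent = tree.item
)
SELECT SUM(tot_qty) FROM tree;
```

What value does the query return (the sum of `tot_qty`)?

Base: (Rod, tot_qty=1).
Iteration 1: components of {Rod} -> Cover = 1*4 = 4, Nut = 1*2 = 2.
Iteration 2: components of {Cover,Nut} -> Bolt = 2*5 = 10, Clip = 4*5 = 20, Housing = 2*4 = 8, Washer = 2*4 = 8.
Iteration 3: components of {Bolt,Clip,Housing,Washer} -> Gizmo = 10*3 = 30, Spring = 20*5 = 100, Widget = 8*5 = 40.
Iteration 4: components of {Gizmo,Spring,Widget} -> Motor = 30*2 = 60.
Iteration 5: no further components; recursion stops.
SUM(tot_qty) = 1 + 4 + 2 + 20 + 10 + 8 + 8 + 100 + 30 + 40 + 60 = 283.

283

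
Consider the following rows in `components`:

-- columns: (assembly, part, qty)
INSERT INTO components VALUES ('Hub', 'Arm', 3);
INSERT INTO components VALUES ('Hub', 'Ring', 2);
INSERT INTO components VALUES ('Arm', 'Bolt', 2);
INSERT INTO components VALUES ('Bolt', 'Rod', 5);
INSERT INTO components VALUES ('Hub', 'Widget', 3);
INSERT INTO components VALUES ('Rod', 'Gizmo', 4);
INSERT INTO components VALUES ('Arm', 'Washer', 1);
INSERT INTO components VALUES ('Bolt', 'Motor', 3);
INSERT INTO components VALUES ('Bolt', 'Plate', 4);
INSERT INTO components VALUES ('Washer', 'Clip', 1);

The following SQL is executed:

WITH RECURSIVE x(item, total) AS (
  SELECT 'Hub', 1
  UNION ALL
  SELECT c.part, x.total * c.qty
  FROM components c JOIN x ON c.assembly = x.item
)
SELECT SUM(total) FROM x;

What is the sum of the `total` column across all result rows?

Base: (Hub, total=1).
Iteration 1: components of {Hub} -> Arm = 1*3 = 3, Ring = 1*2 = 2, Widget = 1*3 = 3.
Iteration 2: components of {Arm,Ring,Widget} -> Bolt = 3*2 = 6, Washer = 3*1 = 3.
Iteration 3: components of {Bolt,Washer} -> Clip = 3*1 = 3, Motor = 6*3 = 18, Plate = 6*4 = 24, Rod = 6*5 = 30.
Iteration 4: components of {Clip,Motor,Plate,Rod} -> Gizmo = 30*4 = 120.
Iteration 5: no further components; recursion stops.
SUM(total) = 1 + 3 + 2 + 3 + 6 + 3 + 30 + 18 + 24 + 3 + 120 = 213.

213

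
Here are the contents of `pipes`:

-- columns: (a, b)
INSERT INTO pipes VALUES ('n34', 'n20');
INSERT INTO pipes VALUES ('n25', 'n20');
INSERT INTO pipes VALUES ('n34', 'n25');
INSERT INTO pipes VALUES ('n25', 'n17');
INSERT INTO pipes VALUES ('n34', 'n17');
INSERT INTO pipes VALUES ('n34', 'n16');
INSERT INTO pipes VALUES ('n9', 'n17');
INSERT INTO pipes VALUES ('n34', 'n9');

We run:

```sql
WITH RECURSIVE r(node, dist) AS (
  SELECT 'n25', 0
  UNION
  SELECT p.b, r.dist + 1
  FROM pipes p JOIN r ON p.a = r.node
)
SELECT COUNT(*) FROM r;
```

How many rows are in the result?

3

Base: (n25, dist=0).
Iteration 1: edges from {n25} -> (n17, dist=1), (n20, dist=1).
Iteration 2: no outgoing edges from {n17,n20}; recursion stops.
Total rows emitted: 3.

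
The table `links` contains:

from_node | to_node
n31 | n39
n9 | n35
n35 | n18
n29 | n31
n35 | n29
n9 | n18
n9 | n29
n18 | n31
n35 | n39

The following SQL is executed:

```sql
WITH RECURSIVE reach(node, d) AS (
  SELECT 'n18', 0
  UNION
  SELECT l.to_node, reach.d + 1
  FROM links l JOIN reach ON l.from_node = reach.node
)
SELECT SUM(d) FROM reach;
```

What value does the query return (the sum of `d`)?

3

Base: (n18, d=0).
Iteration 1: edges from {n18} -> (n31, d=1).
Iteration 2: edges from {n31} -> (n39, d=2).
Iteration 3: no outgoing edges from {n39}; recursion stops.
SUM(d) = 0 + 1 + 2 = 3.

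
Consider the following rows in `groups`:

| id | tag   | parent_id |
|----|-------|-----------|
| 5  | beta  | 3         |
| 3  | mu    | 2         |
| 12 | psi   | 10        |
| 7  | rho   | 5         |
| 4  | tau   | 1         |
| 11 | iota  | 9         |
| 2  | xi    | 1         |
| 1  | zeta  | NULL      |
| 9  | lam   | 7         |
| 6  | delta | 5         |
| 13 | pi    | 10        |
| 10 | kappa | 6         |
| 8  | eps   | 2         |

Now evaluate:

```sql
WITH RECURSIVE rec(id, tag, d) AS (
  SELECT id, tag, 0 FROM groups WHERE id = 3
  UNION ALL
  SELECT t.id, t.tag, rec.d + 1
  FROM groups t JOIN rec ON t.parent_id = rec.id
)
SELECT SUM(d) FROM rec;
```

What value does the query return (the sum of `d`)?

Base: id=3 (mu) at d 0.
Iteration 1: rows with parent_id in {3} -> beta (id 5, d 1).
Iteration 2: rows with parent_id in {5} -> delta (id 6, d 2), rho (id 7, d 2).
Iteration 3: rows with parent_id in {6,7} -> lam (id 9, d 3), kappa (id 10, d 3).
Iteration 4: rows with parent_id in {9,10} -> iota (id 11, d 4), psi (id 12, d 4), pi (id 13, d 4).
Iteration 5: no rows with parent_id in {11,12,13}; recursion stops.
SUM(d) = 0 + 1 + 2 + 2 + 3 + 3 + 4 + 4 + 4 = 23.

23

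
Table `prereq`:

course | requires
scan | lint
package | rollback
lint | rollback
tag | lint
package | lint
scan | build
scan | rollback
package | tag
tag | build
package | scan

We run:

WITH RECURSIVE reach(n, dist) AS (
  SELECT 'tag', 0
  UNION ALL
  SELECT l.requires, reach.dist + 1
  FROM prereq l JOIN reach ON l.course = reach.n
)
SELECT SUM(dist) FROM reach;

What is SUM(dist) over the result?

4

Base: (tag, dist=0).
Iteration 1: edges from {tag} -> (build, dist=1), (lint, dist=1).
Iteration 2: edges from {build,lint} -> (rollback, dist=2).
Iteration 3: no outgoing edges from {rollback}; recursion stops.
SUM(dist) = 0 + 1 + 1 + 2 = 4.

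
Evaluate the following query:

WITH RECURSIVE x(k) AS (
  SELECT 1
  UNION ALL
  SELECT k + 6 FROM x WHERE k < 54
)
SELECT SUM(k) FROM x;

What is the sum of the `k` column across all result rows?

Base: k=1.
Iteration 1: 1 < 54 holds -> k = 1 + 6 = 7.
Iteration 2: 7 < 54 holds -> k = 7 + 6 = 13.
Iteration 3: 13 < 54 holds -> k = 13 + 6 = 19.
Iteration 4: 19 < 54 holds -> k = 19 + 6 = 25.
Iteration 5: 25 < 54 holds -> k = 25 + 6 = 31.
Iteration 6: 31 < 54 holds -> k = 31 + 6 = 37.
Iteration 7: 37 < 54 holds -> k = 37 + 6 = 43.
Iteration 8: 43 < 54 holds -> k = 43 + 6 = 49.
Iteration 9: 49 < 54 holds -> k = 49 + 6 = 55.
Iteration 10: 55 < 54 fails; recursion stops.
SUM(k) = 1 + 7 + 13 + 19 + 25 + 31 + 37 + 43 + 49 + 55 = 280.

280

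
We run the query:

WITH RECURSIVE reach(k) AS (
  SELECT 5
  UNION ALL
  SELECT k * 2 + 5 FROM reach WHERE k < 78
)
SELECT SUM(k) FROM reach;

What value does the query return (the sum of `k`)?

285

Base: k=5.
Iteration 1: 5 < 78 holds -> k = 5 * 2 + 5 = 15.
Iteration 2: 15 < 78 holds -> k = 15 * 2 + 5 = 35.
Iteration 3: 35 < 78 holds -> k = 35 * 2 + 5 = 75.
Iteration 4: 75 < 78 holds -> k = 75 * 2 + 5 = 155.
Iteration 5: 155 < 78 fails; recursion stops.
SUM(k) = 5 + 15 + 35 + 75 + 155 = 285.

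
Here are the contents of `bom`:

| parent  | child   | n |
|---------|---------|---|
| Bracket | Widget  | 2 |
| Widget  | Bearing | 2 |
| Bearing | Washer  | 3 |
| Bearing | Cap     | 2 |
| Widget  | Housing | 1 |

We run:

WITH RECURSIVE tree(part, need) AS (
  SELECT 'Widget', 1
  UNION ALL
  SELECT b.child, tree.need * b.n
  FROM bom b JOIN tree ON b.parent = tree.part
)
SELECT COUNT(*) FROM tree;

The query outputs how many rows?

Base: (Widget, need=1).
Iteration 1: components of {Widget} -> Bearing = 1*2 = 2, Housing = 1*1 = 1.
Iteration 2: components of {Bearing,Housing} -> Cap = 2*2 = 4, Washer = 2*3 = 6.
Iteration 3: no further components; recursion stops.
Total rows emitted: 5.

5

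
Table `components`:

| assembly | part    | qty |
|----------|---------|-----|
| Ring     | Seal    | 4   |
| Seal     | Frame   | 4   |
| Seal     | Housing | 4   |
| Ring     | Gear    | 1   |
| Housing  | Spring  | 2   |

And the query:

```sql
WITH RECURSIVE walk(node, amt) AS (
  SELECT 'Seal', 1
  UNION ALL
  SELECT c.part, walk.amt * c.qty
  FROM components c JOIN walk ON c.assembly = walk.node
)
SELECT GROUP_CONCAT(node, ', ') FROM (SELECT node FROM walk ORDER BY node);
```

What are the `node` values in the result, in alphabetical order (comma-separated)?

Frame, Housing, Seal, Spring

Base: (Seal, amt=1).
Iteration 1: components of {Seal} -> Frame = 1*4 = 4, Housing = 1*4 = 4.
Iteration 2: components of {Frame,Housing} -> Spring = 4*2 = 8.
Iteration 3: no further components; recursion stops.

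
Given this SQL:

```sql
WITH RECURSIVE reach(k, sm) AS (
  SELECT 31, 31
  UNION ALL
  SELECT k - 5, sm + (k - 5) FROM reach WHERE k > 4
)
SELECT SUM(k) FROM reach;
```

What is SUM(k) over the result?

Base: k=31, sm=31.
Iteration 1: 31 > 4 holds -> k = 31 - 5 = 26, sm = 31 + 26 = 57.
Iteration 2: 26 > 4 holds -> k = 26 - 5 = 21, sm = 57 + 21 = 78.
Iteration 3: 21 > 4 holds -> k = 21 - 5 = 16, sm = 78 + 16 = 94.
Iteration 4: 16 > 4 holds -> k = 16 - 5 = 11, sm = 94 + 11 = 105.
Iteration 5: 11 > 4 holds -> k = 11 - 5 = 6, sm = 105 + 6 = 111.
Iteration 6: 6 > 4 holds -> k = 6 - 5 = 1, sm = 111 + 1 = 112.
Iteration 7: 1 > 4 fails; recursion stops.
SUM(k) = 31 + 26 + 21 + 16 + 11 + 6 + 1 = 112.

112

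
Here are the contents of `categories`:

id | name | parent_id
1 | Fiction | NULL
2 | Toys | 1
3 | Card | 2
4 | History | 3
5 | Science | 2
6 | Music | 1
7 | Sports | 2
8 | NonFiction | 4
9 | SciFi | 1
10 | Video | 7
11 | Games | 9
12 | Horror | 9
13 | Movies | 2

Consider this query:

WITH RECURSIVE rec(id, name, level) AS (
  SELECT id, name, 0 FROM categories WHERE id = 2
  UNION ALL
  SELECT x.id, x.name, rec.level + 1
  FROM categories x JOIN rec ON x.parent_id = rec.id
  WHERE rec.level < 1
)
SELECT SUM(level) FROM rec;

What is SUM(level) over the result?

Base: id=2 (Toys) at level 0.
Iteration 1: rows with parent_id in {2} -> Card (id 3, level 1), Science (id 5, level 1), Sports (id 7, level 1), Movies (id 13, level 1).
Iteration 2: level < 1 fails for all current rows; recursion stops.
SUM(level) = 0 + 1 + 1 + 1 + 1 = 4.

4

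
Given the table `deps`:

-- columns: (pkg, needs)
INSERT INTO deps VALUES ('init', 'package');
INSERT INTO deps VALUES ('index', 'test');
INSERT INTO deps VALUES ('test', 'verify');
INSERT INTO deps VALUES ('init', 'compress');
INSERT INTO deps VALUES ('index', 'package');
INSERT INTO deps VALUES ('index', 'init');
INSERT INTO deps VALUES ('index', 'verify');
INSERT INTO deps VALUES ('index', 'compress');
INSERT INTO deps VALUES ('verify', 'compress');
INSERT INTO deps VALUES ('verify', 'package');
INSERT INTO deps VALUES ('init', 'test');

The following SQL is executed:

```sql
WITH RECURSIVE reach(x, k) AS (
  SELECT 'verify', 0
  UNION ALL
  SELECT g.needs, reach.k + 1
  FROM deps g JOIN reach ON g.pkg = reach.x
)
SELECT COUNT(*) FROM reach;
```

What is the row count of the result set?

Base: (verify, k=0).
Iteration 1: edges from {verify} -> (compress, k=1), (package, k=1).
Iteration 2: no outgoing edges from {compress,package}; recursion stops.
Total rows emitted: 3.

3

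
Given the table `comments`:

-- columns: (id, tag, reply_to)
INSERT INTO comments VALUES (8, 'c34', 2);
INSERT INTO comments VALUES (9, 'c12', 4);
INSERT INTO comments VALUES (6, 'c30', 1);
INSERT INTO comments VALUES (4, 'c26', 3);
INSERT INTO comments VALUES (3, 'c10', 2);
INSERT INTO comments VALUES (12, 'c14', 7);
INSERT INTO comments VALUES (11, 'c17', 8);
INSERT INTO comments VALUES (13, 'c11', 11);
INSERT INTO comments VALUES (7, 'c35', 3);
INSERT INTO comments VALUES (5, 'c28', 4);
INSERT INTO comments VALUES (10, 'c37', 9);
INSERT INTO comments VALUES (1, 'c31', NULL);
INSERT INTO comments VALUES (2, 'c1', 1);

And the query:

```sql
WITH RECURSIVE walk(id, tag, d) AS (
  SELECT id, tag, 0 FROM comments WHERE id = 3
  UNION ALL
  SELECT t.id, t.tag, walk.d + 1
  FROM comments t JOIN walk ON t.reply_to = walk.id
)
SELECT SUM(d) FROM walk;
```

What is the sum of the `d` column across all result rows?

Base: id=3 (c10) at d 0.
Iteration 1: rows with reply_to in {3} -> c26 (id 4, d 1), c35 (id 7, d 1).
Iteration 2: rows with reply_to in {4,7} -> c28 (id 5, d 2), c12 (id 9, d 2), c14 (id 12, d 2).
Iteration 3: rows with reply_to in {5,9,12} -> c37 (id 10, d 3).
Iteration 4: no rows with reply_to in {10}; recursion stops.
SUM(d) = 0 + 1 + 1 + 2 + 2 + 2 + 3 = 11.

11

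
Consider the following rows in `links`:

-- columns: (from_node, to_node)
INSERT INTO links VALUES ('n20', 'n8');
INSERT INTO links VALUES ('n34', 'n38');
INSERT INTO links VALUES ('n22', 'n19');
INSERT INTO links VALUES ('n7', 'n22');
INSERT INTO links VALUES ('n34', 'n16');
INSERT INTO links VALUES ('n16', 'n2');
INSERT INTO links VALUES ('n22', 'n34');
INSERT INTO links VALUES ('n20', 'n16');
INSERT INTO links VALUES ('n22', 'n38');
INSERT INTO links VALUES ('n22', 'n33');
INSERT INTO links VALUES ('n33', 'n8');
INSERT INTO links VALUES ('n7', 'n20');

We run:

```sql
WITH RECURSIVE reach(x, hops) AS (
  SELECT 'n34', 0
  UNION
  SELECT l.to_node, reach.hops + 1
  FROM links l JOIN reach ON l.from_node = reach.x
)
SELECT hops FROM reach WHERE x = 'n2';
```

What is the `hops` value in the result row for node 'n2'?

2

Base: (n34, hops=0).
Iteration 1: edges from {n34} -> (n16, hops=1), (n38, hops=1).
Iteration 2: edges from {n16,n38} -> (n2, hops=2).
Iteration 3: no outgoing edges from {n2}; recursion stops.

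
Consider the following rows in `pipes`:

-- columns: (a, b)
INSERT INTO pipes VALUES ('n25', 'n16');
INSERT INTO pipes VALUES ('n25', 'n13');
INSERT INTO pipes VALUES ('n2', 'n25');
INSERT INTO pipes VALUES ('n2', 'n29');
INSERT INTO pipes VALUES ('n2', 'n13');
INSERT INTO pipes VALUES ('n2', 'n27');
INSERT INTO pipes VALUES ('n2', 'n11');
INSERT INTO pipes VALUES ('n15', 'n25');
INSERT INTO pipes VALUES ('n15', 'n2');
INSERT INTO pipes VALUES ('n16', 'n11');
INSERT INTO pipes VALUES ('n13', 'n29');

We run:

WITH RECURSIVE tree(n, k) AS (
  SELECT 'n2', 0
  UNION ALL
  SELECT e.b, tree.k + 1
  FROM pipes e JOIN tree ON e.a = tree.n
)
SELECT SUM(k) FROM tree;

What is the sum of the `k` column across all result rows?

17

Base: (n2, k=0).
Iteration 1: edges from {n2} -> (n11, k=1), (n13, k=1), (n25, k=1), (n27, k=1), (n29, k=1).
Iteration 2: edges from {n11,n13,n25,n27,n29} -> (n13, k=2), (n16, k=2), (n29, k=2).
Iteration 3: edges from {n13,n16,n29} -> (n11, k=3), (n29, k=3).
Iteration 4: no outgoing edges from {n11,n29}; recursion stops.
SUM(k) = 0 + 1 + 1 + 1 + 1 + 1 + 2 + 2 + 2 + 3 + 3 = 17.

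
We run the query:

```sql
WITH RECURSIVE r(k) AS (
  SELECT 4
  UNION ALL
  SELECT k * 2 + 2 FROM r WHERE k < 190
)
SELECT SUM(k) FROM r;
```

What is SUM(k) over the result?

Base: k=4.
Iteration 1: 4 < 190 holds -> k = 4 * 2 + 2 = 10.
Iteration 2: 10 < 190 holds -> k = 10 * 2 + 2 = 22.
Iteration 3: 22 < 190 holds -> k = 22 * 2 + 2 = 46.
Iteration 4: 46 < 190 holds -> k = 46 * 2 + 2 = 94.
Iteration 5: 94 < 190 holds -> k = 94 * 2 + 2 = 190.
Iteration 6: 190 < 190 fails; recursion stops.
SUM(k) = 4 + 10 + 22 + 46 + 94 + 190 = 366.

366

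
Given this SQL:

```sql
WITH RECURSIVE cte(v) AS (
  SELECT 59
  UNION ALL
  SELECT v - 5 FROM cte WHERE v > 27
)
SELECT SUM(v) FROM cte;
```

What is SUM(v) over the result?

Base: v=59.
Iteration 1: 59 > 27 holds -> v = 59 - 5 = 54.
Iteration 2: 54 > 27 holds -> v = 54 - 5 = 49.
Iteration 3: 49 > 27 holds -> v = 49 - 5 = 44.
Iteration 4: 44 > 27 holds -> v = 44 - 5 = 39.
Iteration 5: 39 > 27 holds -> v = 39 - 5 = 34.
Iteration 6: 34 > 27 holds -> v = 34 - 5 = 29.
Iteration 7: 29 > 27 holds -> v = 29 - 5 = 24.
Iteration 8: 24 > 27 fails; recursion stops.
SUM(v) = 59 + 54 + 49 + 44 + 39 + 34 + 29 + 24 = 332.

332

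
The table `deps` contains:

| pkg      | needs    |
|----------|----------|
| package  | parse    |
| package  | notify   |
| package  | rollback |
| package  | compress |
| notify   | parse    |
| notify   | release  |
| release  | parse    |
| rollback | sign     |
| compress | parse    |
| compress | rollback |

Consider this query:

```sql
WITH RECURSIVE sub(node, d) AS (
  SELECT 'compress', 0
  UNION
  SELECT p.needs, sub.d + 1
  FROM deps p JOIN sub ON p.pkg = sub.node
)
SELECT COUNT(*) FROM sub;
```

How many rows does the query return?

4

Base: (compress, d=0).
Iteration 1: edges from {compress} -> (parse, d=1), (rollback, d=1).
Iteration 2: edges from {parse,rollback} -> (sign, d=2).
Iteration 3: no outgoing edges from {sign}; recursion stops.
Total rows emitted: 4.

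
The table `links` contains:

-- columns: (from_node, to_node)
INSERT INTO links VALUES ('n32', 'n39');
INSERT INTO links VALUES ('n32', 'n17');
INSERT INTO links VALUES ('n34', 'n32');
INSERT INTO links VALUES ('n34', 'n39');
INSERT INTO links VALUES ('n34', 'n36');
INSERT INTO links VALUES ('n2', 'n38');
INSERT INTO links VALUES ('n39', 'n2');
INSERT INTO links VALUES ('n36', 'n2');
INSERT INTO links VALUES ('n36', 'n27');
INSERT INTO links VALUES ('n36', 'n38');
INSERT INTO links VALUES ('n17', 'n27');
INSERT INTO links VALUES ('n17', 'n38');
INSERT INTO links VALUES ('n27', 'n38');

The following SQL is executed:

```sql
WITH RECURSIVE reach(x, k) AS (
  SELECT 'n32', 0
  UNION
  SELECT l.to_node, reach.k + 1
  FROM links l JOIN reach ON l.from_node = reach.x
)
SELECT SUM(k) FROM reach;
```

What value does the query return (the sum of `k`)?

11

Base: (n32, k=0).
Iteration 1: edges from {n32} -> (n17, k=1), (n39, k=1).
Iteration 2: edges from {n17,n39} -> (n2, k=2), (n27, k=2), (n38, k=2).
Iteration 3: edges from {n2,n27,n38} -> (n38, k=3). [UNION drops 1 duplicate row(s)]
Iteration 4: no outgoing edges from {n38}; recursion stops.
SUM(k) = 0 + 1 + 1 + 2 + 2 + 2 + 3 = 11.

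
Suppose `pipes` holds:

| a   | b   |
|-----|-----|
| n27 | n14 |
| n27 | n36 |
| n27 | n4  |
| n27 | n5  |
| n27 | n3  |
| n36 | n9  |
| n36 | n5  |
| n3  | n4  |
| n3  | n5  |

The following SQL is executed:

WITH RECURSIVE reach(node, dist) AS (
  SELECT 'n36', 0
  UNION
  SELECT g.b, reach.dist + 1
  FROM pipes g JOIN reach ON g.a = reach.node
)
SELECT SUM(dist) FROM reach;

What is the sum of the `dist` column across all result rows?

Base: (n36, dist=0).
Iteration 1: edges from {n36} -> (n5, dist=1), (n9, dist=1).
Iteration 2: no outgoing edges from {n5,n9}; recursion stops.
SUM(dist) = 0 + 1 + 1 = 2.

2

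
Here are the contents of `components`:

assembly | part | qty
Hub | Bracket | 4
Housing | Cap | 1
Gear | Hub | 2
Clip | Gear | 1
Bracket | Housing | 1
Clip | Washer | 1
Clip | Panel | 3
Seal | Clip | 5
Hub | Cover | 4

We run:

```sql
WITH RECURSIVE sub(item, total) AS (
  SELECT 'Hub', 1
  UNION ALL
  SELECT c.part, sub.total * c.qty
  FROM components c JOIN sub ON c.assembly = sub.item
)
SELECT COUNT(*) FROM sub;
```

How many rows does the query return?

Base: (Hub, total=1).
Iteration 1: components of {Hub} -> Bracket = 1*4 = 4, Cover = 1*4 = 4.
Iteration 2: components of {Bracket,Cover} -> Housing = 4*1 = 4.
Iteration 3: components of {Housing} -> Cap = 4*1 = 4.
Iteration 4: no further components; recursion stops.
Total rows emitted: 5.

5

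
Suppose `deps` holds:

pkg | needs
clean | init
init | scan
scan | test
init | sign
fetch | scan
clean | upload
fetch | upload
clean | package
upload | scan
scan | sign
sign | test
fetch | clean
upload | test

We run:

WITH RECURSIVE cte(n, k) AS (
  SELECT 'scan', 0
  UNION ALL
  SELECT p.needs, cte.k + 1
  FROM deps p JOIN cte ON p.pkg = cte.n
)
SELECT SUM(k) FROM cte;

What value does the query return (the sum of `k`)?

Base: (scan, k=0).
Iteration 1: edges from {scan} -> (sign, k=1), (test, k=1).
Iteration 2: edges from {sign,test} -> (test, k=2).
Iteration 3: no outgoing edges from {test}; recursion stops.
SUM(k) = 0 + 1 + 1 + 2 = 4.

4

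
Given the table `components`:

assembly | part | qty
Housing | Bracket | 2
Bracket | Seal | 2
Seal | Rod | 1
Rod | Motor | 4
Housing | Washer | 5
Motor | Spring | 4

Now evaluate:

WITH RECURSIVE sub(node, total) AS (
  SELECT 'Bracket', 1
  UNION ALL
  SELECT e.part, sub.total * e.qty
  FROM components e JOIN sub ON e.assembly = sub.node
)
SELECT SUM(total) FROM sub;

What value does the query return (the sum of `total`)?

45

Base: (Bracket, total=1).
Iteration 1: components of {Bracket} -> Seal = 1*2 = 2.
Iteration 2: components of {Seal} -> Rod = 2*1 = 2.
Iteration 3: components of {Rod} -> Motor = 2*4 = 8.
Iteration 4: components of {Motor} -> Spring = 8*4 = 32.
Iteration 5: no further components; recursion stops.
SUM(total) = 1 + 2 + 2 + 8 + 32 = 45.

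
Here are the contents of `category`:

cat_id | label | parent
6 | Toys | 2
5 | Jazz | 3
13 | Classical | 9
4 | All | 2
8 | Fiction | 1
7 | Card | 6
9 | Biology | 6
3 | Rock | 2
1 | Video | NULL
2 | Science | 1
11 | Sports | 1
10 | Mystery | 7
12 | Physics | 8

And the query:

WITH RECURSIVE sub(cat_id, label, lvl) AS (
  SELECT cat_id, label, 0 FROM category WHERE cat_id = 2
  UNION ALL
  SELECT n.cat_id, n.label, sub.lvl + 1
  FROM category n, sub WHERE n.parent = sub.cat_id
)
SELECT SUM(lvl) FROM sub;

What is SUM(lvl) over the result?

Base: cat_id=2 (Science) at lvl 0.
Iteration 1: rows with parent in {2} -> Rock (id 3, lvl 1), All (id 4, lvl 1), Toys (id 6, lvl 1).
Iteration 2: rows with parent in {3,4,6} -> Jazz (id 5, lvl 2), Card (id 7, lvl 2), Biology (id 9, lvl 2).
Iteration 3: rows with parent in {5,7,9} -> Mystery (id 10, lvl 3), Classical (id 13, lvl 3).
Iteration 4: no rows with parent in {10,13}; recursion stops.
SUM(lvl) = 0 + 1 + 1 + 1 + 2 + 2 + 2 + 3 + 3 = 15.

15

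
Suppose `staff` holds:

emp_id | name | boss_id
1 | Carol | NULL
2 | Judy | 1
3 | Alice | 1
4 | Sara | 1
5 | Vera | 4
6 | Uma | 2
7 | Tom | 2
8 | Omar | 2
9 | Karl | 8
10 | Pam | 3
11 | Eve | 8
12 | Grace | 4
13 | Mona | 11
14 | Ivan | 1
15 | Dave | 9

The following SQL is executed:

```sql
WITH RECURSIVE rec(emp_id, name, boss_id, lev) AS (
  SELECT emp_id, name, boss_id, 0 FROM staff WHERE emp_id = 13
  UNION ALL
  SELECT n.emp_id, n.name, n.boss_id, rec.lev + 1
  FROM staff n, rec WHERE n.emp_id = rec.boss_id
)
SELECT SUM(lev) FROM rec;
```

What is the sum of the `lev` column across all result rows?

Base: emp_id=13 (Mona), boss_id=11, lev 0.
Iteration 1: join on emp_id=11 -> Eve (id 11, boss_id=8, lev 1).
Iteration 2: join on emp_id=8 -> Omar (id 8, boss_id=2, lev 2).
Iteration 3: join on emp_id=2 -> Judy (id 2, boss_id=1, lev 3).
Iteration 4: join on emp_id=1 -> Carol (id 1, boss_id=NULL, lev 4).
Iteration 5: boss_id is NULL; no match; recursion stops.
SUM(lev) = 0 + 1 + 2 + 3 + 4 = 10.

10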